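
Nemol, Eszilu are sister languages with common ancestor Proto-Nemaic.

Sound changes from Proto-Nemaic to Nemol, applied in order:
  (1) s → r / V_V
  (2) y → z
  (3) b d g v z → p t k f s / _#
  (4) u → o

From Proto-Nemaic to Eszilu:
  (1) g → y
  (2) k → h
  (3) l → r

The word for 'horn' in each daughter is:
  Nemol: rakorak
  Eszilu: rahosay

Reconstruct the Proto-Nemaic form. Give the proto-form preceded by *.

Position 7: Nemol has k, Eszilu has y. Taking the neighbouring segments as reconstructed: Nemol k could go back to *k or *g; Eszilu y could go back to *g or *y — the one source consistent with every daughter is *g.
Position 5: Nemol has r, Eszilu has s. Eszilu preserves s here (none of its changes turn any other segment into s), so the proto-segment is *s.
Position 3: Nemol has k, Eszilu has h. Taking the neighbouring segments as reconstructed: Nemol k can only go back to *k; Eszilu h could go back to *k or *h — the one source consistent with every daughter is *k.
This points to *rakosag. Verify forward in each daughter:
Nemol: start from *rakosag.
  rule 1 (rhotacism): rakosag → rakorag
  rule 2: no change — rakorag
  rule 3 (final devoicing): rakorag → rakorak
  rule 4: no change — rakorak
  ⇒ Nemol rakorak
Eszilu: *rakosag
  rakosag → rakosay   [unconditioned shift]
  rakosay → rahosay   [unconditioned shift]
  rahosay (rule 3 does not apply)
  giving Eszilu rahosay.
*rakosag is the unique common source.

*rakosag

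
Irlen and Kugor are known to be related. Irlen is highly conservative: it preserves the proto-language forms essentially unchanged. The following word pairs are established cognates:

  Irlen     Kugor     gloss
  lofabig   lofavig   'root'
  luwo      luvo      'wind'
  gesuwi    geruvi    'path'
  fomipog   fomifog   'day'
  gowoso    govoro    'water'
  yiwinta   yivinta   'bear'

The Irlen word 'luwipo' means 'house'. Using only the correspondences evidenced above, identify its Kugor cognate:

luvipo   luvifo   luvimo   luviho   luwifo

gesuwi ~ geruvi, yiwinta ~ yivinta — Irlen w corresponds to Kugor v between vowels (before a front vowel).
fomipog ~ fomifog — Irlen p corresponds to Kugor f between vowels (before a back vowel).
Applying these to Irlen 'luwipo':
  luwipo → luvipo   (w→v between vowels (before a front vowel))
  luvipo → luvifo   (p→f between vowels (before a back vowel))
So the Kugor cognate is 'luvifo'.

luvifo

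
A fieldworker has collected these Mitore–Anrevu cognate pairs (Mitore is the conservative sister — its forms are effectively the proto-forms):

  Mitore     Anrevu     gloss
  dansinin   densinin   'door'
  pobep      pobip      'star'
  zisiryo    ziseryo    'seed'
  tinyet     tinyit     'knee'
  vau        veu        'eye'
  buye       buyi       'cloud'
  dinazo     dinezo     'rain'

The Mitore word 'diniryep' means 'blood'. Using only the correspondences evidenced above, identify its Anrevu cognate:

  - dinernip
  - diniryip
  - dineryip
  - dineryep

dineryip

zisiryo ~ ziseryo — Mitore i corresponds to Anrevu e after a consonant, before r.
pobep ~ pobip — Mitore e corresponds to Anrevu i after a consonant, before a labial obstruent.
Applying these to Mitore 'diniryep':
  diniryep → dineryep   (i→e after a consonant, before r)
  dineryep → dineryip   (e→i after a consonant, before a labial obstruent)
So the Anrevu cognate is 'dineryip'.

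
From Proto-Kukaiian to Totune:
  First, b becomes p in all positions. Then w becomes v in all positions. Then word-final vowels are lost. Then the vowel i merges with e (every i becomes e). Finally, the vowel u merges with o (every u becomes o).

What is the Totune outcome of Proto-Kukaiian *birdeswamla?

Totune: *birdeswamla
  birdeswamla → pirdeswamla   [unconditioned shift]
  pirdeswamla → pirdesvamla   [unconditioned shift]
  pirdesvamla → pirdesvaml   [apocope]
  pirdesvaml → perdesvaml   [vowel merger]
  perdesvaml (rule 5 does not apply)
  giving Totune perdesvaml.

perdesvaml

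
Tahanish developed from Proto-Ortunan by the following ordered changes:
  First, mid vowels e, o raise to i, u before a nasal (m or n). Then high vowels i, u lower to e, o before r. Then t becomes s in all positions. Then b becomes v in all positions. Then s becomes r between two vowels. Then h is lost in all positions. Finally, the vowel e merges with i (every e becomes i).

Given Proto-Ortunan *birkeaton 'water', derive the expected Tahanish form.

virkiarun

Tahanish: *birkeaton
  birkeaton → birkeatun   [pre-nasal raising]
  birkeatun → berkeatun   [pre-rhotic lowering]
  berkeatun → berkeasun   [unconditioned shift]
  berkeasun → verkeasun   [unconditioned shift]
  verkeasun → verkearun   [rhotacism]
  verkearun (rule 6 does not apply)
  verkearun → virkiarun   [vowel merger]
  giving Tahanish virkiarun.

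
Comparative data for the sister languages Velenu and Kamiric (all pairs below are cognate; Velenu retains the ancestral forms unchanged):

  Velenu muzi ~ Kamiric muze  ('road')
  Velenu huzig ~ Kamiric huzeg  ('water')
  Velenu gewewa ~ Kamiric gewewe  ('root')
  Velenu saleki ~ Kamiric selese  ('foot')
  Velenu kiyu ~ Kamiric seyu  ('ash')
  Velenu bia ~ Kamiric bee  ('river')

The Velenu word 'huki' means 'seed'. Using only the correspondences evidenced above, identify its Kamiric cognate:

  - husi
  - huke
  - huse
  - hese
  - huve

huse

saleki ~ selese — Velenu k corresponds to Kamiric s between vowels (before a front vowel).
muzi ~ muze, saleki ~ selese — Velenu i corresponds to Kamiric e word-finally.
Applying these to Velenu 'huki':
  huki → husi   (k→s between vowels (before a front vowel))
  husi → huse   (i→e word-finally)
So the Kamiric cognate is 'huse'.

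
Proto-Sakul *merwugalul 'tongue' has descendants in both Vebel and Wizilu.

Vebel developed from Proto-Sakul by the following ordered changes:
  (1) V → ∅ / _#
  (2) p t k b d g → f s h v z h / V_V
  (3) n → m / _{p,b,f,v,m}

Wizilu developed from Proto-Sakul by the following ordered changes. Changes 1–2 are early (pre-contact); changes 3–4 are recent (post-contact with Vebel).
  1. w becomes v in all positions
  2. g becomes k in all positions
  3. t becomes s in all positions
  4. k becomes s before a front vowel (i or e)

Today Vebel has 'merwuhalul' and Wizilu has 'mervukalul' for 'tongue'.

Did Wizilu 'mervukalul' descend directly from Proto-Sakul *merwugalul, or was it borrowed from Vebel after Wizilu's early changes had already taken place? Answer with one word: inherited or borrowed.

inherited

If inherited, *merwugalul would pass through all of Wizilu's changes:
Wizilu: *merwugalul
  merwugalul → mervugalul   [unconditioned shift]
  mervugalul → mervukalul   [unconditioned shift]
  mervukalul (rule 3 does not apply)
  mervukalul (rule 4 does not apply)
  giving Wizilu mervukalul.
If borrowed from Vebel 'merwuhalul' after the early changes, it would undergo only the recent ones:
  rule 3 (unconditioned shift): no change (merwuhalul)
  rule 4 (palatalisation): no change (merwuhalul)
  ⇒ as a loan: merwuhalul
Wizilu 'mervukalul' matches the inherited outcome exactly, so it is an inherited cognate, not a loan.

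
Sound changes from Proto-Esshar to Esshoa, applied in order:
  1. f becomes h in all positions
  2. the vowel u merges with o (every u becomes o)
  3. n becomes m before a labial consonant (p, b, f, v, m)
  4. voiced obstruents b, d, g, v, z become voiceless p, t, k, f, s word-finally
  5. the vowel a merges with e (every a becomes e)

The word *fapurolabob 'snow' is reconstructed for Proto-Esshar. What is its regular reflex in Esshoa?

Esshoa: *fapurolabob
  fapurolabob → hapurolabob   [unconditioned shift]
  hapurolabob → haporolabob   [vowel merger]
  haporolabob (rule 3 does not apply)
  haporolabob → haporolabop   [final devoicing]
  haporolabop → heporolebop   [vowel merger]
  giving Esshoa heporolebop.

heporolebop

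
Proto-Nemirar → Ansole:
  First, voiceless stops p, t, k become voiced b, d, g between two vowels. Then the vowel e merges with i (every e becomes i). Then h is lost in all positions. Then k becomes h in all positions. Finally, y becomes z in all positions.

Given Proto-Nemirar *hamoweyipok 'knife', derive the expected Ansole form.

Ansole: start from *hamoweyipok.
  rule 1 (intervocalic voicing): hamoweyipok → hamoweyibok
  rule 2 (vowel merger): hamoweyibok → hamowiyibok
  rule 3 (h-loss): hamowiyibok → amowiyibok
  rule 4 (unconditioned shift): amowiyibok → amowiyiboh
  rule 5 (unconditioned shift): amowiyiboh → amowiziboh
  ⇒ Ansole amowiziboh

amowiziboh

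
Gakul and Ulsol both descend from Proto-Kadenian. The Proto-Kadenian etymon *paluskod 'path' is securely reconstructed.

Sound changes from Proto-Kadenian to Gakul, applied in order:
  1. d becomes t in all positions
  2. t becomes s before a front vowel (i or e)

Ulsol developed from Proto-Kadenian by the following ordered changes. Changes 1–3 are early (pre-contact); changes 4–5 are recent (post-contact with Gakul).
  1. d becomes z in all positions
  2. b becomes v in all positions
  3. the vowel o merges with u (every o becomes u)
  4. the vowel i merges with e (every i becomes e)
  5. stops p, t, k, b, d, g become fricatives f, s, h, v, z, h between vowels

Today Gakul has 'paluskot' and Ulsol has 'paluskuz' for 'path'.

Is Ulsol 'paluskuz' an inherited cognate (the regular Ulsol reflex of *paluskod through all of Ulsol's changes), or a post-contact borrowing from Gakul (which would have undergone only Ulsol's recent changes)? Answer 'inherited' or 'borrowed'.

inherited

If inherited, *paluskod would pass through all of Ulsol's changes:
Ulsol: start from *paluskod.
  rule 1 (unconditioned shift): paluskod → paluskoz
  rule 2: no change — paluskoz
  rule 3 (vowel merger): paluskoz → paluskuz
  rule 4: no change — paluskuz
  rule 5: no change — paluskuz
  ⇒ Ulsol paluskuz
If borrowed from Gakul 'paluskot' after the early changes, it would undergo only the recent ones:
  rule 4 (vowel merger): no change (paluskot)
  rule 5 (intervocalic lenition): no change (paluskot)
  ⇒ as a loan: paluskot
Ulsol 'paluskuz' matches the inherited outcome exactly, so it is an inherited cognate, not a loan.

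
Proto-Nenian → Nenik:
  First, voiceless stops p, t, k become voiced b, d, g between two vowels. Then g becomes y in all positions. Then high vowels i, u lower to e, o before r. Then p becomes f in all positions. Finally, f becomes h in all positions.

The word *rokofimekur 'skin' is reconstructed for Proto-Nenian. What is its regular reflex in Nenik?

Nenik: *rokofimekur
  rokofimekur → rogofimegur   [intervocalic voicing]
  rogofimegur → royofimeyur   [unconditioned shift]
  royofimeyur → royofimeyor   [pre-rhotic lowering]
  royofimeyor (rule 4 does not apply)
  royofimeyor → royohimeyor   [unconditioned shift]
  giving Nenik royohimeyor.

royohimeyor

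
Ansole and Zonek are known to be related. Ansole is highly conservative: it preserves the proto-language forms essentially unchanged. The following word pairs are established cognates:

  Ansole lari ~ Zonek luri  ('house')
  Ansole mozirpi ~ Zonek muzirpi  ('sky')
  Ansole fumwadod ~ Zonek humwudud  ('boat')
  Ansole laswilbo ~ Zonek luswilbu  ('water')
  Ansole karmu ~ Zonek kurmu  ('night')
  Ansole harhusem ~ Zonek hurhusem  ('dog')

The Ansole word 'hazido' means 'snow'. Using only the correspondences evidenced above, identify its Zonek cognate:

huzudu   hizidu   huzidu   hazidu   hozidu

fumwadod ~ humwudud, laswilbo ~ luswilbu — Ansole a corresponds to Zonek u after a consonant, before a consonant other than r, m, n, p, b, f, v.
laswilbo ~ luswilbu — Ansole o corresponds to Zonek u word-finally.
Applying these to Ansole 'hazido':
  hazido → huzido   (a→u after a consonant, before a consonant other than r, m, n, p, b, f, v)
  huzido → huzidu   (o→u word-finally)
So the Zonek cognate is 'huzidu'.

huzidu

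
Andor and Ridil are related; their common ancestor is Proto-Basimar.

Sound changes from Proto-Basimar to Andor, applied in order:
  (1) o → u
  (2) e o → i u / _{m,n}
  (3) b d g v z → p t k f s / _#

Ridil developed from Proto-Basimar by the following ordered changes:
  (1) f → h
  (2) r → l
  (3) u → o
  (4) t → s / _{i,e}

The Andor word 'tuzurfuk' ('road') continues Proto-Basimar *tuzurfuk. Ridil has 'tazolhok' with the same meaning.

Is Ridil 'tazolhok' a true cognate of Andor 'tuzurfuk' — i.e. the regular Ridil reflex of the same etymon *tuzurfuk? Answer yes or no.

no

Derive the expected Ridil reflex of *tuzurfuk:
Ridil: *tuzurfuk > tuzurhuk > tuzulhuk > tozolhok  (by unconditioned shift, unconditioned shift, vowel merger)
The regular Ridil reflex would be 'tozolhok', but the attested form is 'tazolhok'. The correspondence is irregular, so they are not cognates (the Ridil form has a different source).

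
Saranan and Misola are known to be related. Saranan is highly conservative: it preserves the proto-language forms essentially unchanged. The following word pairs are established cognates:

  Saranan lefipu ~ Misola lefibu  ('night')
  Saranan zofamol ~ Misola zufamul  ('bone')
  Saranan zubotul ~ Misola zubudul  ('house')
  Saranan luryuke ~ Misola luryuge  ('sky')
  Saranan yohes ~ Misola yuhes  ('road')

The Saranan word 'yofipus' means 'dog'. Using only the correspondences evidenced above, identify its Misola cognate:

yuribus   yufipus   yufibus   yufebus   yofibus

yufibus

zofamol ~ zufamul — Saranan o corresponds to Misola u after a consonant, before a labial obstruent.
lefipu ~ lefibu — Saranan p corresponds to Misola b between vowels (before a back vowel).
Applying these to Saranan 'yofipus':
  yofipus → yufipus   (o→u after a consonant, before a labial obstruent)
  yufipus → yufibus   (p→b between vowels (before a back vowel))
So the Misola cognate is 'yufibus'.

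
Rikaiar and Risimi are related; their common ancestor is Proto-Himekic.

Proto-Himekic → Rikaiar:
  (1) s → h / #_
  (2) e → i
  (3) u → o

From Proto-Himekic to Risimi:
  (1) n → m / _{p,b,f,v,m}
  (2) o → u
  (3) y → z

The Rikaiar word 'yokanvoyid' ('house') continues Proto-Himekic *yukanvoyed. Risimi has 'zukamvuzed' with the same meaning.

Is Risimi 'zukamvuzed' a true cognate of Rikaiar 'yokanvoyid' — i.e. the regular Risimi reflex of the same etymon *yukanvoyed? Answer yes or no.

Derive the expected Risimi reflex of *yukanvoyed:
Risimi: start from *yukanvoyed.
  rule 1 (nasal place assimilation): yukanvoyed → yukamvoyed
  rule 2 (vowel merger): yukamvoyed → yukamvuyed
  rule 3 (unconditioned shift): yukamvuyed → zukamvuzed
  ⇒ Risimi zukamvuzed
Risimi 'zukamvuzed' matches the regular reflex exactly, so the pair is cognate.

yes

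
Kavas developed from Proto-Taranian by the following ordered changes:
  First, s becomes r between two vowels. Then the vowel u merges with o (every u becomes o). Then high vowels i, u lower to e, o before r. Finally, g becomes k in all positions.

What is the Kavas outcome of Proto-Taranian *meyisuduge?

Kavas: *meyisuduge > meyiruduge > meyirodoge > meyerodoge > meyerodoke  (by rhotacism, vowel merger, pre-rhotic lowering, unconditioned shift)

meyerodoke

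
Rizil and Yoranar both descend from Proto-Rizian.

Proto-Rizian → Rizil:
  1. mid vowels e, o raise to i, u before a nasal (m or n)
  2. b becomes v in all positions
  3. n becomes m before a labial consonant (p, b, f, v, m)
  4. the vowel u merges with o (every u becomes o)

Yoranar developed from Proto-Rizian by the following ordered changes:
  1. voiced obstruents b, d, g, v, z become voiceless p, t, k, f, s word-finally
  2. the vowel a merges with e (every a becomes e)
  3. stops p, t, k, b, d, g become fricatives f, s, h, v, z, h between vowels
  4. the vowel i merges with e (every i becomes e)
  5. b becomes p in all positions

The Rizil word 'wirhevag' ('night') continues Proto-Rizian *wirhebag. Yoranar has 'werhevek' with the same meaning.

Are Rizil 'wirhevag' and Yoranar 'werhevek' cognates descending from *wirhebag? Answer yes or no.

Derive the expected Yoranar reflex of *wirhebag:
Yoranar: start from *wirhebag.
  rule 1 (final devoicing): wirhebag → wirhebak
  rule 2 (vowel merger): wirhebak → wirhebek
  rule 3 (intervocalic lenition): wirhebek → wirhevek
  rule 4 (vowel merger): wirhevek → werhevek
  rule 5: no change — werhevek
  ⇒ Yoranar werhevek
Yoranar 'werhevek' matches the regular reflex exactly, so the pair is cognate.

yes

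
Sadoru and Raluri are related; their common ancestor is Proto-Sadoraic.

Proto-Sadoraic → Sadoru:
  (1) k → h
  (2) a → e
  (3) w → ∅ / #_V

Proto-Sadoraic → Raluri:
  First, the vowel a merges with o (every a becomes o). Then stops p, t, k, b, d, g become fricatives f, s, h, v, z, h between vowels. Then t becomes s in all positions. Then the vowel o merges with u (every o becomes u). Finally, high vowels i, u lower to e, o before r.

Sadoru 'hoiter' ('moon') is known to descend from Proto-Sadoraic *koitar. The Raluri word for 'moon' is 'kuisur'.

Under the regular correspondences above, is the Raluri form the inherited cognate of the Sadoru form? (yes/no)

no

Derive the expected Raluri reflex of *koitar:
Raluri: start from *koitar.
  rule 1 (vowel merger): koitar → koitor
  rule 2 (intervocalic lenition): koitor → koisor
  rule 3: no change — koisor
  rule 4 (vowel merger): koisor → kuisur
  rule 5 (pre-rhotic lowering): kuisur → kuisor
  ⇒ Raluri kuisor
The regular Raluri reflex would be 'kuisor', but the attested form is 'kuisur'. The correspondence is irregular, so they are not cognates (the Raluri form has a different source).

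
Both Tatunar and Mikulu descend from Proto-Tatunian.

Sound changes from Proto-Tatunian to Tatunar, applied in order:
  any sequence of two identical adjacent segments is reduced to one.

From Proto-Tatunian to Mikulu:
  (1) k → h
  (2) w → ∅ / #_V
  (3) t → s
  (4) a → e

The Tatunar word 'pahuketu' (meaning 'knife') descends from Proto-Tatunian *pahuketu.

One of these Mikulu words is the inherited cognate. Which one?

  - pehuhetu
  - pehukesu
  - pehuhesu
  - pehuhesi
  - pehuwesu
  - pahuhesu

pehuhesu

Mikulu: *pahuketu
  pahuketu → pahuhetu   [unconditioned shift]
  pahuhetu (rule 2 does not apply)
  pahuhetu → pahuhesu   [unconditioned shift]
  pahuhesu → pehuhesu   [vowel merger]
  giving Mikulu pehuhesu.
Only 'pehuhesu' matches the regular Mikulu development of *pahuketu.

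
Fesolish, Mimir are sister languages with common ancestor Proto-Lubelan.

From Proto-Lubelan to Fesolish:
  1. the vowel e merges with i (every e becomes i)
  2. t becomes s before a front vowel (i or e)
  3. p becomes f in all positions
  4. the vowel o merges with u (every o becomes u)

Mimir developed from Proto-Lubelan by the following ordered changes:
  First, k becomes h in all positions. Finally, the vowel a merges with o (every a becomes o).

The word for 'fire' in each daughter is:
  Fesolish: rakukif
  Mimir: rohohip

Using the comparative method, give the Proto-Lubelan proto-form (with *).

Position 7: Fesolish has f, Mimir has p. Mimir preserves p here (none of its changes turn any other segment into p), so the proto-segment is *p.
Position 3: Fesolish has k, Mimir has h. Fesolish preserves k here (none of its changes turn any other segment into k), so the proto-segment is *k.
Position 4: Fesolish has u, Mimir has o. Taking the neighbouring segments as reconstructed: Fesolish u could go back to *o or *u; Mimir o could go back to *a or *o — the one source consistent with every daughter is *o.
This points to *rakokip. Verify forward in each daughter:
Fesolish: *rakokip
  rakokip (rule 1 does not apply)
  rakokip (rule 2 does not apply)
  rakokip → rakokif   [unconditioned shift]
  rakokif → rakukif   [vowel merger]
  giving Fesolish rakukif.
Mimir: start from *rakokip.
  rule 1 (unconditioned shift): rakokip → rahohip
  rule 2 (vowel merger): rahohip → rohohip
  ⇒ Mimir rohohip
No other proto-form is consistent with every reflex, so the reconstruction is *rakokip.

*rakokip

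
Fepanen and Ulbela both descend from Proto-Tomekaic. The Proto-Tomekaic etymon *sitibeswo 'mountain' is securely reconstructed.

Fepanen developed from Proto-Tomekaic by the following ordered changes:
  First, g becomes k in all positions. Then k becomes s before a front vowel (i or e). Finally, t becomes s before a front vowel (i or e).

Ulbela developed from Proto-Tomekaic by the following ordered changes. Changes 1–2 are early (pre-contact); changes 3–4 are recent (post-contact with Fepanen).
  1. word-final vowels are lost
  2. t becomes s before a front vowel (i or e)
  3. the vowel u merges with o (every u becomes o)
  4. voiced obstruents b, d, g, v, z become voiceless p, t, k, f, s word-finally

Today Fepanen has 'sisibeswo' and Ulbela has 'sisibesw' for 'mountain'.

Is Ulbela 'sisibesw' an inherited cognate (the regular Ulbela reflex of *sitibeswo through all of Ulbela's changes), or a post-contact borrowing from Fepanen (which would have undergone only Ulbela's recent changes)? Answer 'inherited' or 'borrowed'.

inherited

If inherited, *sitibeswo would pass through all of Ulbela's changes:
Ulbela: start from *sitibeswo.
  rule 1 (apocope): sitibeswo → sitibesw
  rule 2 (palatalisation): sitibesw → sisibesw
  rule 3: no change — sisibesw
  rule 4: no change — sisibesw
  ⇒ Ulbela sisibesw
If borrowed from Fepanen 'sisibeswo' after the early changes, it would undergo only the recent ones:
  rule 3 (vowel merger): no change (sisibeswo)
  rule 4 (final devoicing): no change (sisibeswo)
  ⇒ as a loan: sisibeswo
Ulbela 'sisibesw' matches the inherited outcome exactly, so it is an inherited cognate, not a loan.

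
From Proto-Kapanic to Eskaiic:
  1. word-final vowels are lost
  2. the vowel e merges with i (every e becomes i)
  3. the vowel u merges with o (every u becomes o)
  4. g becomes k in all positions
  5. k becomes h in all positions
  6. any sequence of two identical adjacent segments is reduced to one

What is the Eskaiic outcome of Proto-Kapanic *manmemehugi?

Eskaiic: start from *manmemehugi.
  rule 1 (apocope): manmemehugi → manmemehug
  rule 2 (vowel merger): manmemehug → manmimihug
  rule 3 (vowel merger): manmimihug → manmimihog
  rule 4 (unconditioned shift): manmimihog → manmimihok
  rule 5 (unconditioned shift): manmimihok → manmimihoh
  rule 6: no change — manmimihoh
  ⇒ Eskaiic manmimihoh

manmimihoh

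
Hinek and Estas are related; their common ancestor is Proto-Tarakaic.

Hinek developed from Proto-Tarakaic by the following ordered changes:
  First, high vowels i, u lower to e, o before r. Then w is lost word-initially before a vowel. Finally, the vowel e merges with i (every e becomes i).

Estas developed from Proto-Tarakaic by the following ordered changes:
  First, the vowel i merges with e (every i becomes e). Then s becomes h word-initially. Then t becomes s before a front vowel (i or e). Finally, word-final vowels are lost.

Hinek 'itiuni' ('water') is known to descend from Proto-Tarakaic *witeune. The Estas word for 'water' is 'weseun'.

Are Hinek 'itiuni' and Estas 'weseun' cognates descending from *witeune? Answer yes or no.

Derive the expected Estas reflex of *witeune:
Estas: *witeune > weteune > weseune > weseun  (by vowel merger, palatalisation, apocope)
Estas 'weseun' matches the regular reflex exactly, so the pair is cognate.

yes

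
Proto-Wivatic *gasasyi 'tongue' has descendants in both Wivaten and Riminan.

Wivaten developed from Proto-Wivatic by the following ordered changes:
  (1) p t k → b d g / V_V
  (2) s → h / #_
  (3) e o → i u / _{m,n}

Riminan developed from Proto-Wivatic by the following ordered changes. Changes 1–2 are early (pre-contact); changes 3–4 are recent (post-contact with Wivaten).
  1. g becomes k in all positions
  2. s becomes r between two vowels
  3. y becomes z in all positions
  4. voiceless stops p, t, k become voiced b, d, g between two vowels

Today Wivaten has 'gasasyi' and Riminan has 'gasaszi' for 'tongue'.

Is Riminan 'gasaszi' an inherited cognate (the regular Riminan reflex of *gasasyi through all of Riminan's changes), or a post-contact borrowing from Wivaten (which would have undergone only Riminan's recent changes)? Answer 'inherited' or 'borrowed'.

borrowed

If inherited, *gasasyi would pass through all of Riminan's changes:
Riminan: *gasasyi > kasasyi > karasyi > karaszi  (by unconditioned shift, rhotacism, unconditioned shift)
If borrowed from Wivaten 'gasasyi' after the early changes, it would undergo only the recent ones:
  rule 3 (unconditioned shift): gasasyi → gasaszi
  rule 4 (intervocalic voicing): no change (gasaszi)
  ⇒ as a loan: gasaszi
Riminan 'gasaszi' matches the loan outcome 'gasaszi', not the inherited 'karaszi' — it skipped the early Riminan changes, so it was borrowed from Wivaten.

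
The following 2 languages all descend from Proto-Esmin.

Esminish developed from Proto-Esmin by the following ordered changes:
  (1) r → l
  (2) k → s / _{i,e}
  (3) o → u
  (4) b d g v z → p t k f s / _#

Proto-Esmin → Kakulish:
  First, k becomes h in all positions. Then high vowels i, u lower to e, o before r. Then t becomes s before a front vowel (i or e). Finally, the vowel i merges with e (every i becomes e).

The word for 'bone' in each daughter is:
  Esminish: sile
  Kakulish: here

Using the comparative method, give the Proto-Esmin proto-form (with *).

Position 1: Esminish has s, Kakulish has h. Taking the neighbouring segments as reconstructed: Esminish s could go back to *k or *s; Kakulish h could go back to *k or *h — the one source consistent with every daughter is *k.
Position 2: Esminish has i, Kakulish has e. Esminish preserves i here (none of its changes turn any other segment into i), so the proto-segment is *i.
Position 3: Esminish has l, Kakulish has r. Kakulish preserves r here (none of its changes turn any other segment into r), so the proto-segment is *r.
This points to *kire. Verify forward in each daughter:
Esminish: *kire
  kire → kile   [unconditioned shift]
  kile → sile   [palatalisation]
  sile (rule 3 does not apply)
  sile (rule 4 does not apply)
  giving Esminish sile.
Kakulish: *kire > hire > here  (by unconditioned shift, pre-rhotic lowering)
Only *kire yields all of Esminish sile, Kakulish here.

*kire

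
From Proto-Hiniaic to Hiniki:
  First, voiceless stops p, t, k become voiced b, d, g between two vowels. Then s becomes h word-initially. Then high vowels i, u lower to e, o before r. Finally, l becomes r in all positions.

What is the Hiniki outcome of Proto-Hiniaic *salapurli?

haraborri

Hiniki: start from *salapurli.
  rule 1 (intervocalic voicing): salapurli → salaburli
  rule 2 (debuccalisation): salaburli → halaburli
  rule 3 (pre-rhotic lowering): halaburli → halaborli
  rule 4 (unconditioned shift): halaborli → haraborri
  ⇒ Hiniki haraborri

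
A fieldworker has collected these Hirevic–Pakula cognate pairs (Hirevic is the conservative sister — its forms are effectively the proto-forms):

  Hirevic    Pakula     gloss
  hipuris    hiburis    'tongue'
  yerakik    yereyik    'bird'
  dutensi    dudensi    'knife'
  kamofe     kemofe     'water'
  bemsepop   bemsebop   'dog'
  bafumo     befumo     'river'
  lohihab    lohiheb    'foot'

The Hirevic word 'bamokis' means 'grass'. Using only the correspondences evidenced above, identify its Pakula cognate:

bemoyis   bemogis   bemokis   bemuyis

kamofe ~ kemofe — Hirevic a corresponds to Pakula e after a consonant, before a nasal.
yerakik ~ yereyik — Hirevic k corresponds to Pakula y between vowels (before a front vowel).
Applying these to Hirevic 'bamokis':
  bamokis → bemokis   (a→e after a consonant, before a nasal)
  bemokis → bemoyis   (k→y between vowels (before a front vowel))
So the Pakula cognate is 'bemoyis'.

bemoyis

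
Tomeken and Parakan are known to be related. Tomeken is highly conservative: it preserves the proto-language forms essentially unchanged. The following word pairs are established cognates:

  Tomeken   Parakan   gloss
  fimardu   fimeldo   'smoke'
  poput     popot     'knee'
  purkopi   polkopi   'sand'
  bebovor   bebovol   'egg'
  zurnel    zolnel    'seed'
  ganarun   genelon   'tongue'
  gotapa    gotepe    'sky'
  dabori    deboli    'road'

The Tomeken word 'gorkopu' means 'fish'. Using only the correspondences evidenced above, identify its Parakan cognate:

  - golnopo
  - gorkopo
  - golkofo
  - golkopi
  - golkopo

golkopo

fimardu ~ fimeldo, purkopi ~ polkopi — Tomeken r corresponds to Parakan l after a vowel, before a consonant other than r, m, n, p, b, f, v.
fimardu ~ fimeldo — Tomeken u corresponds to Parakan o word-finally.
Applying these to Tomeken 'gorkopu':
  gorkopu → golkopu   (r→l after a vowel, before a consonant other than r, m, n, p, b, f, v)
  golkopu → golkopo   (u→o word-finally)
So the Parakan cognate is 'golkopo'.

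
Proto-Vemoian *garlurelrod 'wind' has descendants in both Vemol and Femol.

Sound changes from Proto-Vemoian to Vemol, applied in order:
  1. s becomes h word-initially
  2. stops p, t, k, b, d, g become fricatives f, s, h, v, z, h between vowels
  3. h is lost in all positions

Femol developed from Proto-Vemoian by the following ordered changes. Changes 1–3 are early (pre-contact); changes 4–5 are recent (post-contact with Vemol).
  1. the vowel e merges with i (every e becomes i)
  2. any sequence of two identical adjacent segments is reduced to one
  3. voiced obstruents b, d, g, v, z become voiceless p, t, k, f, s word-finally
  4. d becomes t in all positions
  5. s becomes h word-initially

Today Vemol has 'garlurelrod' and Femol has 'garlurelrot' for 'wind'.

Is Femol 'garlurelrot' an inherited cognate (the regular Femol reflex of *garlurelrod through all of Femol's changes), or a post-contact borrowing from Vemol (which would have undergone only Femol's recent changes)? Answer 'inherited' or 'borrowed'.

If inherited, *garlurelrod would pass through all of Femol's changes:
Femol: start from *garlurelrod.
  rule 1 (vowel merger): garlurelrod → garlurilrod
  rule 2: no change — garlurilrod
  rule 3 (final devoicing): garlurilrod → garlurilrot
  rule 4: no change — garlurilrot
  rule 5: no change — garlurilrot
  ⇒ Femol garlurilrot
If borrowed from Vemol 'garlurelrod' after the early changes, it would undergo only the recent ones:
  rule 4 (unconditioned shift): garlurelrod → garlurelrot
  rule 5 (debuccalisation): no change (garlurelrot)
  ⇒ as a loan: garlurelrot
Femol 'garlurelrot' matches the loan outcome 'garlurelrot', not the inherited 'garlurilrot' — it skipped the early Femol changes, so it was borrowed from Vemol.

borrowed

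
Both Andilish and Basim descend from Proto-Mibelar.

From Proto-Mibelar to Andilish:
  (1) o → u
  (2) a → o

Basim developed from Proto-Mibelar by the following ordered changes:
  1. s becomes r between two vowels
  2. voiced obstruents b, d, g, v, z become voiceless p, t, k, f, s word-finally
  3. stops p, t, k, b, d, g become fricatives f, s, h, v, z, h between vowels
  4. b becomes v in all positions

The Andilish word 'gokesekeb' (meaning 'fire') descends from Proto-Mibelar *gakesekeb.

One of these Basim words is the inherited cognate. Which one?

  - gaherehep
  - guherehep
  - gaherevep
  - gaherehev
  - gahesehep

Basim: start from *gakesekeb.
  rule 1 (rhotacism): gakesekeb → gakerekeb
  rule 2 (final devoicing): gakerekeb → gakerekep
  rule 3 (intervocalic lenition): gakerekep → gaherehep
  rule 4: no change — gaherehep
  ⇒ Basim gaherehep
The other candidates each miss or misapply at least one Basim change.

gaherehep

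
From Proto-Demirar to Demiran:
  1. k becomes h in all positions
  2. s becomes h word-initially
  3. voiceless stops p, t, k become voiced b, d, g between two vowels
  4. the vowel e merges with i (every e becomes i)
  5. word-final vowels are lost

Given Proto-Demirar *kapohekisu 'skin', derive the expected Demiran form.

Demiran: start from *kapohekisu.
  rule 1 (unconditioned shift): kapohekisu → hapohehisu
  rule 2: no change — hapohehisu
  rule 3 (intervocalic voicing): hapohehisu → habohehisu
  rule 4 (vowel merger): habohehisu → habohihisu
  rule 5 (apocope): habohihisu → habohihis
  ⇒ Demiran habohihis

habohihis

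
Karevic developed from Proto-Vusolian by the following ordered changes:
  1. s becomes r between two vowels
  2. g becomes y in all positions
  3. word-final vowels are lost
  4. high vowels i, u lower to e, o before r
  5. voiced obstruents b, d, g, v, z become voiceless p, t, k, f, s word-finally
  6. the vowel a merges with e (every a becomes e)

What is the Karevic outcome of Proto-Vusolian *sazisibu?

sezerip

Karevic: *sazisibu
  sazisibu → saziribu   [rhotacism]
  saziribu (rule 2 does not apply)
  saziribu → sazirib   [apocope]
  sazirib → sazerib   [pre-rhotic lowering]
  sazerib → sazerip   [final devoicing]
  sazerip → sezerip   [vowel merger]
  giving Karevic sezerip.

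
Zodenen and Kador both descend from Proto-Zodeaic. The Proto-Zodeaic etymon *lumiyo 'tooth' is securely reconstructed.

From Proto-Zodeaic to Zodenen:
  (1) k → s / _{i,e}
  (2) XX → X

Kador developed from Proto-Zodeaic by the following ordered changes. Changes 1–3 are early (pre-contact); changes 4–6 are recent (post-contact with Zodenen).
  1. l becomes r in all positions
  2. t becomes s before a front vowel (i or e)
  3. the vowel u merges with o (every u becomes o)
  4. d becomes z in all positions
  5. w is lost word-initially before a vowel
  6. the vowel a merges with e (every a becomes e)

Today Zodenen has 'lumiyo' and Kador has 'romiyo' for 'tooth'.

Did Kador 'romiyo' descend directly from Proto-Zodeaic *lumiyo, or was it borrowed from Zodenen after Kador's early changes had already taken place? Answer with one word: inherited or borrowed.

If inherited, *lumiyo would pass through all of Kador's changes:
Kador: *lumiyo
  lumiyo → rumiyo   [unconditioned shift]
  rumiyo (rule 2 does not apply)
  rumiyo → romiyo   [vowel merger]
  romiyo (rule 4 does not apply)
  romiyo (rule 5 does not apply)
  romiyo (rule 6 does not apply)
  giving Kador romiyo.
If borrowed from Zodenen 'lumiyo' after the early changes, it would undergo only the recent ones:
  rule 4 (unconditioned shift): no change (lumiyo)
  rule 5 (glide loss): no change (lumiyo)
  rule 6 (vowel merger): no change (lumiyo)
  ⇒ as a loan: lumiyo
Kador 'romiyo' matches the inherited outcome exactly, so it is an inherited cognate, not a loan.

inherited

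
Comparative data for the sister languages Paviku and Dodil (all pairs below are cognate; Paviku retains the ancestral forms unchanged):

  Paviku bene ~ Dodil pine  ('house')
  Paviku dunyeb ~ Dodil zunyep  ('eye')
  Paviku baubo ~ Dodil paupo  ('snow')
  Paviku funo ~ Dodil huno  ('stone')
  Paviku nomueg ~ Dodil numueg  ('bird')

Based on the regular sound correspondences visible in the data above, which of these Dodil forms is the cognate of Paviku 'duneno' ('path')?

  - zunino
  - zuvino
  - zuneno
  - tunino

zunino

dunyeb ~ zunyep — Paviku d corresponds to Dodil z word-initially before a back vowel.
bene ~ pine — Paviku e corresponds to Dodil i after a consonant, before a nasal.
Applying these to Paviku 'duneno':
  duneno → zuneno   (d→z word-initially before a back vowel)
  zuneno → zunino   (e→i after a consonant, before a nasal)
So the Dodil cognate is 'zunino'.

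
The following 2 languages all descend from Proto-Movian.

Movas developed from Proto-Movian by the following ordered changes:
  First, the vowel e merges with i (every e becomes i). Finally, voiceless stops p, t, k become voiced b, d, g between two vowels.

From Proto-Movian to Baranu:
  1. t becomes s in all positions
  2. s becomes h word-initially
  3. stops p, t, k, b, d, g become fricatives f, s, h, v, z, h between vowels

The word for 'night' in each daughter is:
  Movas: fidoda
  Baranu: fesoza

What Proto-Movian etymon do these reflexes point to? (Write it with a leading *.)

*fetoda

Position 3: Movas has d, Baranu has s. Taking the neighbouring segments as reconstructed: Movas d could go back to *t or *d; Baranu s could go back to *t or *s — the one source consistent with every daughter is *t.
Position 2: Movas has i, Baranu has e. Baranu preserves e here (none of its changes turn any other segment into e), so the proto-segment is *e.
Verify the candidate proto-form against each daughter:
Movas: *fetoda > fitoda > fidoda  (by vowel merger, intervocalic voicing)
Baranu: *fetoda > fesoda > fesoza  (by unconditioned shift, intervocalic lenition)
*fetoda is the unique common source.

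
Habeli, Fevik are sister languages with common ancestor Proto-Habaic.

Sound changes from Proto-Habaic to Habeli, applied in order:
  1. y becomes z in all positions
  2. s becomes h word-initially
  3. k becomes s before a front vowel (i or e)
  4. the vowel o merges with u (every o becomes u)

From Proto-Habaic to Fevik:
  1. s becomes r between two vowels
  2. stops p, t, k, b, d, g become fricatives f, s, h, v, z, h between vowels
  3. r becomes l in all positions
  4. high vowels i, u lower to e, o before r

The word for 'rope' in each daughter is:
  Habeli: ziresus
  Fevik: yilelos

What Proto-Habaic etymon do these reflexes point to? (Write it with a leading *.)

*yiresos

Position 3: Habeli has r, Fevik has l. Habeli preserves r here (none of its changes turn any other segment into r), so the proto-segment is *r.
Position 6: Habeli has u, Fevik has o. Taking the neighbouring segments as reconstructed: Habeli u could go back to *o or *u; Fevik o can only go back to *o — the one source consistent with every daughter is *o.
Position 5: Habeli has s, Fevik has l. Taking the neighbouring segments as reconstructed: Habeli s can only go back to *s; Fevik l could go back to *s or *l or *r — the one source consistent with every daughter is *s.
Verify the candidate proto-form against each daughter:
Habeli: *yiresos > ziresos > ziresus  (by unconditioned shift, vowel merger)
Fevik: *yiresos
  yiresos → yireros   [rhotacism]
  yireros (rule 2 does not apply)
  yireros → yilelos   [unconditioned shift]
  yilelos (rule 4 does not apply)
  giving Fevik yilelos.
Only *yiresos yields all of Habeli ziresus, Fevik yilelos.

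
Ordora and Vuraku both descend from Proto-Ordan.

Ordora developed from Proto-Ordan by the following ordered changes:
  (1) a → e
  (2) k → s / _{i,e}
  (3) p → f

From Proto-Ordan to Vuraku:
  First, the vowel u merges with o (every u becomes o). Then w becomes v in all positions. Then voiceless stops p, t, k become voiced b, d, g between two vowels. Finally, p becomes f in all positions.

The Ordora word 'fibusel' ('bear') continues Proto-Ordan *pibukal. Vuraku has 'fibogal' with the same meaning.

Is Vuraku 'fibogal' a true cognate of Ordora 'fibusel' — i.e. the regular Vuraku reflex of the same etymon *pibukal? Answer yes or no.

Derive the expected Vuraku reflex of *pibukal:
Vuraku: *pibukal
  pibukal → pibokal   [vowel merger]
  pibokal (rule 2 does not apply)
  pibokal → pibogal   [intervocalic voicing]
  pibogal → fibogal   [unconditioned shift]
  giving Vuraku fibogal.
Vuraku 'fibogal' matches the regular reflex exactly, so the pair is cognate.

yes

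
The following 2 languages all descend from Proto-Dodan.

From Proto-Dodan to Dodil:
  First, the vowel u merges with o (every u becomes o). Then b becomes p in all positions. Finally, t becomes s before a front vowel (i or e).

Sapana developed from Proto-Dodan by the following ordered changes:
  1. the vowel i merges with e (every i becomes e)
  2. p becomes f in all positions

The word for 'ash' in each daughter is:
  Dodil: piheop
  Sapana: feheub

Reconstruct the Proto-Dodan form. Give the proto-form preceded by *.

Position 5: Dodil has o, Sapana has u. Sapana preserves u here (none of its changes turn any other segment into u), so the proto-segment is *u.
Position 1: Dodil has p, Sapana has f. Taking the neighbouring segments as reconstructed: Dodil p could go back to *p or *b; Sapana f could go back to *p or *f — the one source consistent with every daughter is *p.
Position 2: Dodil has i, Sapana has e. Dodil preserves i here (none of its changes turn any other segment into i), so the proto-segment is *i.
This points to *piheub. Verify forward in each daughter:
Dodil: *piheub > piheob > piheop  (by vowel merger, unconditioned shift)
Sapana: *piheub
  piheub → peheub   [vowel merger]
  peheub → feheub   [unconditioned shift]
  giving Sapana feheub.
No other proto-form is consistent with every reflex, so the reconstruction is *piheub.

*piheub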